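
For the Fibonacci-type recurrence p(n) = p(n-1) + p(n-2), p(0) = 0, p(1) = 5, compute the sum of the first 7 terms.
Computing the sequence terms: 0, 5, 5, 10, 15, 25, 40
Adding these values together:

100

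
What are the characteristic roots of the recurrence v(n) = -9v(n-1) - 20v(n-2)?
Substitute v(n) = rⁿ and divide through by rⁿ⁻²: r² + 9r + 20 = 0
Factor: (r + 5)(r + 4) = 0, so r = -5, -4.
General solution: v(n) = A·(-5)ⁿ + B·(-4)ⁿ

Characteristic: r² + 9r + 20 = 0, Roots: r = -5, -4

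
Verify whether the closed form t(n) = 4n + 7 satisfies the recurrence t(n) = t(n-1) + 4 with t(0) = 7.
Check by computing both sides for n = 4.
From the recurrence with t(0) = 7:
  t(0) = 7, t(1) = 11, t(2) = 15, t(3) = 19, t(4) = 23
  so the recurrence gives t(4) = 23.
From the proposed closed form t(n) = 4n + 7:
  t(4) = 23.
Both sides give 23 at n = 4, and the initial condition(s) match, so the closed form is consistent.

Yes, the closed form is correct.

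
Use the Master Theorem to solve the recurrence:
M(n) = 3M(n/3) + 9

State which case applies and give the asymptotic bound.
Master Theorem template: M(n) = a·M(n/b) + f(n).
Here: a=3, b=3, f(n)=9
Compute log_b(a) = log_3(3) = 1.
f(n) = 9 = O(n^(1-ε)) with ε = 1. Case 1: M(n) = Θ(n^log_b(a)) = Θ(n).

Case 1: M(n) = Θ(n)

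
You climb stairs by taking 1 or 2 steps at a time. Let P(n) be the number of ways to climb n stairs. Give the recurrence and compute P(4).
Condition on the size of the last step (1 to 2): before it there were n-1, …, n-2 stairs climbed, and these cases are disjoint, so P(n) = P(n-1) + P(n-2) (Fibonacci-type sequence).
Initial conditions by direct count (compositions of i into parts ≤ 2): P(1) = 1; P(2) = 2.
Iterating the recurrence: P(3) = 3, P(4) = 5.

P(n) = P(n-1) + P(n-2), P(1) = 1, P(2) = 2; P(4) = 5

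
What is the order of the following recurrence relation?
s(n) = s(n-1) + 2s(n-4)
The order is the largest lag k for which s(n-k) appears. Here the deepest term is s(n-4), so the order is 4.

Order 4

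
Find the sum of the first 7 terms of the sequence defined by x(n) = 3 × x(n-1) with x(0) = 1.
Computing the sequence terms: 1, 3, 9, 27, 81, 243, 729
Adding these values together:

1093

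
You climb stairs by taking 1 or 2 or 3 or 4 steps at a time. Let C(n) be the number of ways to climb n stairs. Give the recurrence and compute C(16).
Condition on the size of the last step (1 to 4): before it there were n-1, …, n-4 stairs climbed, and these cases are disjoint, so C(n) = C(n-1) + C(n-2) + C(n-3) + C(n-4) (order-4 linear recurrence).
Initial conditions by direct count (compositions of i into parts ≤ 4): C(1) = 1; C(2) = 2; C(3) = 4; C(4) = 8.
Iterating the recurrence: C(5) = 15, C(6) = 29, C(7) = 56, C(8) = 108, C(9) = 208, C(10) = 401, C(11) = 773, C(12) = 1490, C(13) = 2872, C(14) = 5536, C(15) = 10671, C(16) = 20569.

C(n) = C(n-1) + C(n-2) + C(n-3) + C(n-4), C(1) = 1, C(2) = 2, C(3) = 4, C(4) = 8; C(16) = 20569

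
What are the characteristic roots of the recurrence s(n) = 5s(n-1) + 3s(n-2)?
Substitute s(n) = rⁿ and divide through by rⁿ⁻²: r² - 5r - 3 = 0
Discriminant: 5² + 4·3 = 37, not a perfect square, so by the quadratic formula r = (5 ± √37)/2.
General solution: s(n) = A·r₁ⁿ + B·r₂ⁿ where r₁,r₂ = (5 ± √37)/2

Characteristic: r² - 5r - 3 = 0, Roots: r = (5 ± √37)/2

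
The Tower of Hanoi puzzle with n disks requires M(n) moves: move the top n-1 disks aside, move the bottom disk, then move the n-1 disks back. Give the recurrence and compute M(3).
Moving n disks = move the top n-1 disks aside (M(n-1) moves) + move the largest disk (1 move) + move the n-1 disks back on top (M(n-1) moves), so M(n) = 2M(n-1) + 1, with M(1) = 1 (a single disk takes one move).
First terms: 1, 3, 7, … — each is one less than a power of 2. Indeed M(n) + 1 = 2(M(n-1) + 1) with M(1) + 1 = 2, so M(n) + 1 = 2ⁿ and M(n) = 2ⁿ - 1.
Hence M(3) = 2^3 - 1 = 8 - 1 = 7.

M(n) = 2M(n-1) + 1, M(1) = 1; M(3) = 7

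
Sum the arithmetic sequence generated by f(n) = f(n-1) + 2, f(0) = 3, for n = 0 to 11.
Computing the sequence terms: 3, 5, 7, 9, 11, 13, 15, 17, 19, 21, 23, 25
Adding these values together:

168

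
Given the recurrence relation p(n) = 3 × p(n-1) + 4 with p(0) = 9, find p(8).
Computing step by step:
p(0) = 9
p(1) = 3 × 9 + 4 = 31
p(2) = 3 × 31 + 4 = 97
p(3) = 3 × 97 + 4 = 295
p(4) = 3 × 295 + 4 = 889
p(5) = 3 × 889 + 4 = 2671
p(6) = 3 × 2671 + 4 = 8017
p(7) = 3 × 8017 + 4 = 24055
p(8) = 3 × 24055 + 4 = 72169

72169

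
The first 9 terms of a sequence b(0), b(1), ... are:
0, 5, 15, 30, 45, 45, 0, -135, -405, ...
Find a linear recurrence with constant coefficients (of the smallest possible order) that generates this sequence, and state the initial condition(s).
Look for the lowest-order linear relation among consecutive terms.
Observation: b(n) - 3·b(n-1) - (-3)·b(n-2) = 0 holds for the shown terms, and no order-1 relation b(n) = α·b(n-1) + β fits.
Check at n=3: 3·15 + (-3)·5 = 30. ✓

b(n) = 3b(n-1) - 3b(n-2), b(0) = 0, b(1) = 5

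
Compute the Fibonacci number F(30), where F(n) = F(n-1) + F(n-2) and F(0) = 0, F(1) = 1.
Computing the sequence terms:
0, 1, 1, 2, 3, 5, 8, 13, 21, 34, 55, 89, 144, 233, 377, 610, 987, 1597, 2584, 4181, 6765, 10946, 17711, 28657, 46368, 75025, 121393, 196418, 317811, 514229, 832040

832040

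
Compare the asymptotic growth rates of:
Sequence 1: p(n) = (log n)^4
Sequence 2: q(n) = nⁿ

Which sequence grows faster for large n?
Comparing growth rates:
Growth-rate hierarchy: log n ≺ any polynomial ≺ any exponential cⁿ (c>1) ≺ n! ≺ nⁿ.
super-exponential nⁿ dominates polylogarithmic (log n)^4 asymptotically.

q(n) grows faster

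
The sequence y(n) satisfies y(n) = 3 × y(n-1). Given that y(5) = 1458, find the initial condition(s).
In general y(n) = 3ⁿ · y(0). At n = 5: y(0) = y(5) / 3^5 = 1458 / 243 = 6.

y(0) = 6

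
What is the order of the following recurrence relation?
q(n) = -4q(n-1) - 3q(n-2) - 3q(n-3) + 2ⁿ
The order is the largest lag k for which q(n-k) appears. Here the deepest term is q(n-3) (the 2ⁿ term is non-homogeneous and does not affect the order), so the order is 3.

Order 3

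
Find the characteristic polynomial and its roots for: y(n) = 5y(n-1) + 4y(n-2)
Substitute y(n) = rⁿ and divide through by rⁿ⁻²: r² - 5r - 4 = 0
Discriminant: 5² + 4·4 = 41, not a perfect square, so by the quadratic formula r = (5 ± √41)/2.
General solution: y(n) = A·r₁ⁿ + B·r₂ⁿ where r₁,r₂ = (5 ± √41)/2

Characteristic: r² - 5r - 4 = 0, Roots: r = (5 ± √41)/2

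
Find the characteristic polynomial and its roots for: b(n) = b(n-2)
Substitute b(n) = rⁿ and divide through by rⁿ⁻²: r² - 1 = 0
Factor: (r + 1)(r - 1) = 0, so r = -1, 1.
General solution: b(n) = A·(-1)ⁿ + B·1ⁿ

Characteristic: r² - 1 = 0, Roots: r = -1, 1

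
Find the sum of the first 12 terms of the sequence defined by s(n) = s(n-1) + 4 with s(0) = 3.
Computing the sequence terms: 3, 7, 11, 15, 19, 23, 27, 31, 35, 39, 43, 47
Adding these values together:

300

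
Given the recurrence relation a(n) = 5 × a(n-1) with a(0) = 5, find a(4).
Computing step by step:
a(0) = 5
a(1) = 5 × 5 = 25
a(2) = 5 × 25 = 125
a(3) = 5 × 125 = 625
a(4) = 5 × 625 = 3125

3125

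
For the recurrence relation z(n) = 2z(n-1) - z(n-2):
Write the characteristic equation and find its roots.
Substitute z(n) = rⁿ and divide through by rⁿ⁻²: r² - 2r + 1 = 0
Factor: (r - 1)² = 0, so r = 1 (double root).
General solution: z(n) = (A + Bn)·1ⁿ

Characteristic: r² - 2r + 1 = 0, Roots: r = 1 (double root)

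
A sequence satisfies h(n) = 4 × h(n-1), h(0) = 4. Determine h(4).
Computing step by step:
h(0) = 4
h(1) = 4 × 4 = 16
h(2) = 4 × 16 = 64
h(3) = 4 × 64 = 256
h(4) = 4 × 256 = 1024

1024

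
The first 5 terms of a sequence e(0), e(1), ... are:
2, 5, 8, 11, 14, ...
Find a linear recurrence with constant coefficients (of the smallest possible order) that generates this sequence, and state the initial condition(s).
Look for the lowest-order linear relation among consecutive terms.
Observation: consecutive differences are constant (= 3).
Check at n=2: 1·5 + 3 = 8. ✓

e(n) = e(n-1) + 3, e(0) = 2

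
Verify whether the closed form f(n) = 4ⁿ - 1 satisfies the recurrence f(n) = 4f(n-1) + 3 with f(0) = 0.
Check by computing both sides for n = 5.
From the recurrence with f(0) = 0:
  f(0) = 0, f(1) = 3, f(2) = 15, f(3) = 63, f(4) = 255, f(5) = 1023
  so the recurrence gives f(5) = 1023.
From the proposed closed form f(n) = 4ⁿ - 1:
  f(5) = 1023.
Both sides give 1023 at n = 5, and the initial condition(s) match, so the closed form is consistent.

Yes, the closed form is correct.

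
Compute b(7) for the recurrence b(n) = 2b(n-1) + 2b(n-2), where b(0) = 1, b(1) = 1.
Computing the sequence terms:
1, 1, 4, 10, 28, 76, 208, 568

568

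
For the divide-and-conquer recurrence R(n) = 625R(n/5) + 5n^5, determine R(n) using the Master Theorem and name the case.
Master Theorem template: R(n) = a·R(n/b) + f(n).
Here: a=625, b=5, f(n)=5n^5
Compute log_b(a) = log_5(625) = 4.
f(n) = 5n^5 = Ω(n^(4+ε)) with ε = 1, and the regularity condition holds (a·f(n/b) = (a/b^5)·f(n) with a/b^5 = 5^-1 < 1). Case 3: R(n) = Θ(f(n)) = Θ(n^5).

Case 3: R(n) = Θ(n^5)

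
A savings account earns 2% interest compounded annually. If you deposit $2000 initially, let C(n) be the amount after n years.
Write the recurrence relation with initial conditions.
Each year the balance grows by 2%, i.e. is multiplied by 1 + 2/100 = 1.02, so C(n) = 1.02 × C(n-1). The initial deposit gives C(0) = 2000.
Unrolling gives the closed form C(n) = 2000 × (1.02)ⁿ.

C(n) = 1.02 × C(n-1), C(0) = 2000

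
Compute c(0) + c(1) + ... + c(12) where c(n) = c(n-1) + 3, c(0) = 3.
Computing the sequence terms: 3, 6, 9, 12, 15, 18, 21, 24, 27, 30, 33, 36, 39
Adding these values together:

273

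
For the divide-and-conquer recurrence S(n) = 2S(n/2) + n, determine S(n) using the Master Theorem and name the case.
Master Theorem template: S(n) = a·S(n/b) + f(n).
Here: a=2, b=2, f(n)=n
Compute log_b(a) = log_2(2) = 1.
f(n) = n = Θ(n). Case 2: S(n) = Θ(n log n).

Case 2: S(n) = Θ(n log n)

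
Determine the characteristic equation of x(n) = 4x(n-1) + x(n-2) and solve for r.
Substitute x(n) = rⁿ and divide through by rⁿ⁻²: r² - 4r - 1 = 0
Discriminant: 4² + 4·1 = 20, not a perfect square, so by the quadratic formula r = (4 ± √20)/2.
General solution: x(n) = A·r₁ⁿ + B·r₂ⁿ where r₁,r₂ = (4 ± √20)/2

Characteristic: r² - 4r - 1 = 0, Roots: r = (4 ± √20)/2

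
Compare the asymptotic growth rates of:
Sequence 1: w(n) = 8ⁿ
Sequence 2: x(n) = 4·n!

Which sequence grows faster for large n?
Comparing growth rates:
Growth-rate hierarchy: log n ≺ any polynomial ≺ any exponential cⁿ (c>1) ≺ n! ≺ nⁿ.
factorial dominates exponential base 8 asymptotically.

x(n) grows faster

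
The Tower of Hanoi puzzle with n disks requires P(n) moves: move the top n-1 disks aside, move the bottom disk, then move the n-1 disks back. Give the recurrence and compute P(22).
Moving n disks = move the top n-1 disks aside (P(n-1) moves) + move the largest disk (1 move) + move the n-1 disks back on top (P(n-1) moves), so P(n) = 2P(n-1) + 1, with P(1) = 1 (a single disk takes one move).
First terms: 1, 3, 7, 15, 31, 63, … — each is one less than a power of 2. Indeed P(n) + 1 = 2(P(n-1) + 1) with P(1) + 1 = 2, so P(n) + 1 = 2ⁿ and P(n) = 2ⁿ - 1.
Hence P(22) = 2^22 - 1 = 4194304 - 1 = 4194303.

P(n) = 2P(n-1) + 1, P(1) = 1; P(22) = 4194303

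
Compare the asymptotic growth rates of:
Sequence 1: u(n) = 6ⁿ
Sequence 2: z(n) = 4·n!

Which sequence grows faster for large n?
Comparing growth rates:
Growth-rate hierarchy: log n ≺ any polynomial ≺ any exponential cⁿ (c>1) ≺ n! ≺ nⁿ.
factorial dominates exponential base 6 asymptotically.

z(n) grows faster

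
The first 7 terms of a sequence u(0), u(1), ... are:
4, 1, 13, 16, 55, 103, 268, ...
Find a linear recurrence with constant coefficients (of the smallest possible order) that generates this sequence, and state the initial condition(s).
Look for the lowest-order linear relation among consecutive terms.
Observation: u(n) - 1·u(n-1) - (3)·u(n-2) = 0 holds for the shown terms, and no order-1 relation u(n) = α·u(n-1) + β fits.
Check at n=3: 1·13 + (3)·1 = 16. ✓

u(n) = u(n-1) + 3u(n-2), u(0) = 4, u(1) = 1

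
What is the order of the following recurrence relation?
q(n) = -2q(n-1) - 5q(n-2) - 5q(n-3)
The order is the largest lag k for which q(n-k) appears. Here the deepest term is q(n-3), so the order is 3.

Order 3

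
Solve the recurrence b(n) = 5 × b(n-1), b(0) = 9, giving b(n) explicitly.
Recurrence: b(n) = 5 × b(n-1), initial: b(0) = 9.
Each term is 5 times the previous, so this is geometric with ratio 5. After n steps: b(n) = b(0)·5ⁿ = 9·5ⁿ.

b(n) = 9·5ⁿ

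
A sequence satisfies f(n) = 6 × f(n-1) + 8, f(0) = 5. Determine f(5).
Computing step by step:
f(0) = 5
f(1) = 6 × 5 + 8 = 38
f(2) = 6 × 38 + 8 = 236
f(3) = 6 × 236 + 8 = 1424
f(4) = 6 × 1424 + 8 = 8552
f(5) = 6 × 8552 + 8 = 51320

51320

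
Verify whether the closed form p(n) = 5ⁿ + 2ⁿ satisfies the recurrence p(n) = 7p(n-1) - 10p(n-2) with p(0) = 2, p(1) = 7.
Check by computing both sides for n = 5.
From the recurrence with p(0) = 2, p(1) = 7:
  p(0) = 2, p(1) = 7, p(2) = 29, p(3) = 133, p(4) = 641, p(5) = 3157
  so the recurrence gives p(5) = 3157.
From the proposed closed form p(n) = 5ⁿ + 2ⁿ:
  p(5) = 3157.
Both sides give 3157 at n = 5, and the initial condition(s) match, so the closed form is consistent.

Yes, the closed form is correct.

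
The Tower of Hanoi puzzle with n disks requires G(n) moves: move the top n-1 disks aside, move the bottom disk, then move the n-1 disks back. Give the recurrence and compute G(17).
Moving n disks = move the top n-1 disks aside (G(n-1) moves) + move the largest disk (1 move) + move the n-1 disks back on top (G(n-1) moves), so G(n) = 2G(n-1) + 1, with G(1) = 1 (a single disk takes one move).
First terms: 1, 3, 7, 15, 31, 63, … — each is one less than a power of 2. Indeed G(n) + 1 = 2(G(n-1) + 1) with G(1) + 1 = 2, so G(n) + 1 = 2ⁿ and G(n) = 2ⁿ - 1.
Hence G(17) = 2^17 - 1 = 131072 - 1 = 131071.

G(n) = 2G(n-1) + 1, G(1) = 1; G(17) = 131071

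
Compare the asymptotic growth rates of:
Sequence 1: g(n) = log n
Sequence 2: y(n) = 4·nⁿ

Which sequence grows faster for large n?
Comparing growth rates:
Growth-rate hierarchy: log n ≺ any polynomial ≺ any exponential cⁿ (c>1) ≺ n! ≺ nⁿ.
super-exponential nⁿ dominates logarithmic asymptotically.

y(n) grows faster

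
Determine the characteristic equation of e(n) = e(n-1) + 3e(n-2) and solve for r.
Substitute e(n) = rⁿ and divide through by rⁿ⁻²: r² - r - 3 = 0
Discriminant: 1² + 4·3 = 13, not a perfect square, so by the quadratic formula r = (1 ± √13)/2.
General solution: e(n) = A·r₁ⁿ + B·r₂ⁿ where r₁,r₂ = (1 ± √13)/2

Characteristic: r² - r - 3 = 0, Roots: r = (1 ± √13)/2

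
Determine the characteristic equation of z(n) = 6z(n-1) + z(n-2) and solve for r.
Substitute z(n) = rⁿ and divide through by rⁿ⁻²: r² - 6r - 1 = 0
Discriminant: 6² + 4·1 = 40, not a perfect square, so by the quadratic formula r = (6 ± √40)/2.
General solution: z(n) = A·r₁ⁿ + B·r₂ⁿ where r₁,r₂ = (6 ± √40)/2

Characteristic: r² - 6r - 1 = 0, Roots: r = (6 ± √40)/2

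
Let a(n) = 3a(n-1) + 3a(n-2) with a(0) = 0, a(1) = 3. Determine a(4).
Computing the sequence terms:
0, 3, 9, 36, 135

135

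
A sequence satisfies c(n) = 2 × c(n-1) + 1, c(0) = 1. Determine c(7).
Computing step by step:
c(0) = 1
c(1) = 2 × 1 + 1 = 3
c(2) = 2 × 3 + 1 = 7
c(3) = 2 × 7 + 1 = 15
c(4) = 2 × 15 + 1 = 31
c(5) = 2 × 31 + 1 = 63
c(6) = 2 × 63 + 1 = 127
c(7) = 2 × 127 + 1 = 255

255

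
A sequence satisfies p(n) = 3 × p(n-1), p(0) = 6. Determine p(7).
Computing step by step:
p(0) = 6
p(1) = 3 × 6 = 18
p(2) = 3 × 18 = 54
p(3) = 3 × 54 = 162
p(4) = 3 × 162 = 486
p(5) = 3 × 486 = 1458
p(6) = 3 × 1458 = 4374
p(7) = 3 × 4374 = 13122

13122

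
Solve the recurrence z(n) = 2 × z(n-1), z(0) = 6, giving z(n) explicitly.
Recurrence: z(n) = 2 × z(n-1), initial: z(0) = 6.
Each term is 2 times the previous, so this is geometric with ratio 2. After n steps: z(n) = z(0)·2ⁿ = 6·2ⁿ.

z(n) = 6·2ⁿ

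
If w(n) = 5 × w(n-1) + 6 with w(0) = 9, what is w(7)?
Computing step by step:
w(0) = 9
w(1) = 5 × 9 + 6 = 51
w(2) = 5 × 51 + 6 = 261
w(3) = 5 × 261 + 6 = 1311
w(4) = 5 × 1311 + 6 = 6561
w(5) = 5 × 6561 + 6 = 32811
w(6) = 5 × 32811 + 6 = 164061
w(7) = 5 × 164061 + 6 = 820311

820311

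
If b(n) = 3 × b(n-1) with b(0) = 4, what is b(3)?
Computing step by step:
b(0) = 4
b(1) = 3 × 4 = 12
b(2) = 3 × 12 = 36
b(3) = 3 × 36 = 108

108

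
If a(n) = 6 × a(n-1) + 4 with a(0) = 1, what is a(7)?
Computing step by step:
a(0) = 1
a(1) = 6 × 1 + 4 = 10
a(2) = 6 × 10 + 4 = 64
a(3) = 6 × 64 + 4 = 388
a(4) = 6 × 388 + 4 = 2332
a(5) = 6 × 2332 + 4 = 13996
a(6) = 6 × 13996 + 4 = 83980
a(7) = 6 × 83980 + 4 = 503884

503884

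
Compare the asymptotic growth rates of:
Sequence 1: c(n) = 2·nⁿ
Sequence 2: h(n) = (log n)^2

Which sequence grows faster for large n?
Comparing growth rates:
Growth-rate hierarchy: log n ≺ any polynomial ≺ any exponential cⁿ (c>1) ≺ n! ≺ nⁿ.
super-exponential nⁿ dominates polylogarithmic (log n)^2 asymptotically.

c(n) grows faster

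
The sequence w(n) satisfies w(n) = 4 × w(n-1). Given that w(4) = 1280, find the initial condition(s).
In general w(n) = 4ⁿ · w(0). At n = 4: w(0) = w(4) / 4^4 = 1280 / 256 = 5.

w(0) = 5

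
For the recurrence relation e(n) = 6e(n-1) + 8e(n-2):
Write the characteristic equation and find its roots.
Substitute e(n) = rⁿ and divide through by rⁿ⁻²: r² - 6r - 8 = 0
Discriminant: 6² + 4·8 = 68, not a perfect square, so by the quadratic formula r = (6 ± √68)/2.
General solution: e(n) = A·r₁ⁿ + B·r₂ⁿ where r₁,r₂ = (6 ± √68)/2

Characteristic: r² - 6r - 8 = 0, Roots: r = (6 ± √68)/2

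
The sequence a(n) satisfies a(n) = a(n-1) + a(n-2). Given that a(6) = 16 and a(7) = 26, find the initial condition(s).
Work backwards using a(k) = a(k+2) - a(k+1):
a(5) = a(7) - a(6) = 26 - 16 = 10
a(4) = a(6) - a(5) = 16 - 10 = 6
a(3) = a(5) - a(4) = 10 - 6 = 4
a(2) = a(4) - a(3) = 6 - 4 = 2
a(1) = a(3) - a(2) = 4 - 2 = 2
a(0) = a(2) - a(1) = 2 - 2 = 0

a(0) = 0, a(1) = 2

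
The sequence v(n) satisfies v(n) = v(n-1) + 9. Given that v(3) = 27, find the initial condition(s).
v(3) = v(0) + 3·9, so v(0) = 27 - 27 = 0.

v(0) = 0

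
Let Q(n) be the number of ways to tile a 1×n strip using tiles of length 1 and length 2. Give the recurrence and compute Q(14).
Condition on the last tile: it has length 1 (leaving a 1×(n-1) strip) or length 2 (leaving a 1×(n-2) strip), so Q(n) = Q(n-1) + Q(n-2) (order-2 linear recurrence).
For 0 ≤ i < 2 only unit tiles fit, so Q(i) = 1.
Iterating the recurrence: Q(2) = 2, Q(3) = 3, Q(4) = 5, Q(5) = 8, Q(6) = 13, Q(7) = 21, Q(8) = 34, Q(9) = 55, Q(10) = 89, Q(11) = 144, Q(12) = 233, Q(13) = 377, Q(14) = 610.

Q(n) = Q(n-1) + Q(n-2), with Q(i) = 1 for 0 ≤ i < 2; Q(14) = 610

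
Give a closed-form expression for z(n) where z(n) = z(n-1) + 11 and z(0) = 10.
Recurrence: z(n) = z(n-1) + 11, initial: z(0) = 10.
Each step adds 11, so z(n) = z(0) + 11n = 11n + 10.

z(n) = 11n + 10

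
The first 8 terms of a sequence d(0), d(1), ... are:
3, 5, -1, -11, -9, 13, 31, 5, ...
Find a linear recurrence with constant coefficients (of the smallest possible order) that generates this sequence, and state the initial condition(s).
Look for the lowest-order linear relation among consecutive terms.
Observation: d(n) - 1·d(n-1) - (-2)·d(n-2) = 0 holds for the shown terms, and no order-1 relation d(n) = α·d(n-1) + β fits.
Check at n=3: 1·-1 + (-2)·5 = -11. ✓

d(n) = d(n-1) - 2d(n-2), d(0) = 3, d(1) = 5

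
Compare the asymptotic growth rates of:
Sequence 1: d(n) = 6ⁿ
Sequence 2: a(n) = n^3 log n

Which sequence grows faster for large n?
Comparing growth rates:
Growth-rate hierarchy: log n ≺ any polynomial ≺ any exponential cⁿ (c>1) ≺ n! ≺ nⁿ.
exponential base 6 dominates polynomial degree 3 (with log factor) asymptotically.

d(n) grows faster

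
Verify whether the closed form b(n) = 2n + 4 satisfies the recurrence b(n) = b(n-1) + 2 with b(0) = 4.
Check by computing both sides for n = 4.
From the recurrence with b(0) = 4:
  b(0) = 4, b(1) = 6, b(2) = 8, b(3) = 10, b(4) = 12
  so the recurrence gives b(4) = 12.
From the proposed closed form b(n) = 2n + 4:
  b(4) = 12.
Both sides give 12 at n = 4, and the initial condition(s) match, so the closed form is consistent.

Yes, the closed form is correct.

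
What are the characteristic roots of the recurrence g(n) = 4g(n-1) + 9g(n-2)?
Substitute g(n) = rⁿ and divide through by rⁿ⁻²: r² - 4r - 9 = 0
Discriminant: 4² + 4·9 = 52, not a perfect square, so by the quadratic formula r = (4 ± √52)/2.
General solution: g(n) = A·r₁ⁿ + B·r₂ⁿ where r₁,r₂ = (4 ± √52)/2

Characteristic: r² - 4r - 9 = 0, Roots: r = (4 ± √52)/2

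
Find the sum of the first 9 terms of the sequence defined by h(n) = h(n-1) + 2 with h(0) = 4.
Computing the sequence terms: 4, 6, 8, 10, 12, 14, 16, 18, 20
Adding these values together:

108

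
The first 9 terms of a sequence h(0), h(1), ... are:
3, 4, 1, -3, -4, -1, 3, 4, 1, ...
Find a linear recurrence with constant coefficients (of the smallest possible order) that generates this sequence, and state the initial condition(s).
Look for the lowest-order linear relation among consecutive terms.
Observation: h(n) - 1·h(n-1) - (-1)·h(n-2) = 0 holds for the shown terms, and no order-1 relation h(n) = α·h(n-1) + β fits.
Check at n=3: 1·1 + (-1)·4 = -3. ✓

h(n) = h(n-1) - h(n-2), h(0) = 3, h(1) = 4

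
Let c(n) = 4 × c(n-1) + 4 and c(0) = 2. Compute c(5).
Computing step by step:
c(0) = 2
c(1) = 4 × 2 + 4 = 12
c(2) = 4 × 12 + 4 = 52
c(3) = 4 × 52 + 4 = 212
c(4) = 4 × 212 + 4 = 852
c(5) = 4 × 852 + 4 = 3412

3412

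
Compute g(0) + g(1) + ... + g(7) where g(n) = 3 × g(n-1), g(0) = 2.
Computing the sequence terms: 2, 6, 18, 54, 162, 486, 1458, 4374
Adding these values together:

6560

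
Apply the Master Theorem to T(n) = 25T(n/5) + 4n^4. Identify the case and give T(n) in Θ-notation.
Master Theorem template: T(n) = a·T(n/b) + f(n).
Here: a=25, b=5, f(n)=4n^4
Compute log_b(a) = log_5(25) = 2.
f(n) = 4n^4 = Ω(n^(2+ε)) with ε = 2, and the regularity condition holds (a·f(n/b) = (a/b^4)·f(n) with a/b^4 = 5^-2 < 1). Case 3: T(n) = Θ(f(n)) = Θ(n^4).

Case 3: T(n) = Θ(n^4)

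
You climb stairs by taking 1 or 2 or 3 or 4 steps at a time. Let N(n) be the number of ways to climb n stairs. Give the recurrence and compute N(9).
Condition on the size of the last step (1 to 4): before it there were n-1, …, n-4 stairs climbed, and these cases are disjoint, so N(n) = N(n-1) + N(n-2) + N(n-3) + N(n-4) (order-4 linear recurrence).
Initial conditions by direct count (compositions of i into parts ≤ 4): N(1) = 1; N(2) = 2; N(3) = 4; N(4) = 8.
Iterating the recurrence: N(5) = 15, N(6) = 29, N(7) = 56, N(8) = 108, N(9) = 208.

N(n) = N(n-1) + N(n-2) + N(n-3) + N(n-4), N(1) = 1, N(2) = 2, N(3) = 4, N(4) = 8; N(9) = 208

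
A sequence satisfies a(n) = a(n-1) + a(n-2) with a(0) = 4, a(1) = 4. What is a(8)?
Computing the sequence terms:
4, 4, 8, 12, 20, 32, 52, 84, 136

136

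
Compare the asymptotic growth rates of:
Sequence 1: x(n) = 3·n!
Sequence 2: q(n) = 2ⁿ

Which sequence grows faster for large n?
Comparing growth rates:
Growth-rate hierarchy: log n ≺ any polynomial ≺ any exponential cⁿ (c>1) ≺ n! ≺ nⁿ.
factorial dominates exponential base 2 asymptotically.

x(n) grows faster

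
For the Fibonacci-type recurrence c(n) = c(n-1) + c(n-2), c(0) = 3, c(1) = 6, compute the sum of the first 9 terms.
Computing the sequence terms: 3, 6, 9, 15, 24, 39, 63, 102, 165
Adding these values together:

426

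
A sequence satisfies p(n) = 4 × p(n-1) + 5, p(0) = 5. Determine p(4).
Computing step by step:
p(0) = 5
p(1) = 4 × 5 + 5 = 25
p(2) = 4 × 25 + 5 = 105
p(3) = 4 × 105 + 5 = 425
p(4) = 4 × 425 + 5 = 1705

1705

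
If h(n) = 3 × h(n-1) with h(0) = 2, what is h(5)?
Computing step by step:
h(0) = 2
h(1) = 3 × 2 = 6
h(2) = 3 × 6 = 18
h(3) = 3 × 18 = 54
h(4) = 3 × 54 = 162
h(5) = 3 × 162 = 486

486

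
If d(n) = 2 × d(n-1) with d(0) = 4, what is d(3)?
Computing step by step:
d(0) = 4
d(1) = 2 × 4 = 8
d(2) = 2 × 8 = 16
d(3) = 2 × 16 = 32

32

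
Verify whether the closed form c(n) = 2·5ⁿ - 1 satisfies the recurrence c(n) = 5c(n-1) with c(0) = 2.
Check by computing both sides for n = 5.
From the recurrence with c(0) = 2:
  c(0) = 2, c(1) = 10, c(2) = 50, c(3) = 250, c(4) = 1250, c(5) = 6250
  so the recurrence gives c(5) = 6250.
From the proposed closed form c(n) = 2·5ⁿ - 1:
  c(5) = 6249.
The recurrence gives 6250 but the closed form gives 6249, so the closed form does not satisfy the recurrence.

No, the closed form is incorrect.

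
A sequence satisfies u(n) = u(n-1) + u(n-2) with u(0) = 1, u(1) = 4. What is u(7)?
Computing the sequence terms:
1, 4, 5, 9, 14, 23, 37, 60

60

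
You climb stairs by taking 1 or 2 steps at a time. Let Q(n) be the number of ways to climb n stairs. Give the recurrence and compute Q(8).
Condition on the size of the last step (1 to 2): before it there were n-1, …, n-2 stairs climbed, and these cases are disjoint, so Q(n) = Q(n-1) + Q(n-2) (Fibonacci-type sequence).
Initial conditions by direct count (compositions of i into parts ≤ 2): Q(1) = 1; Q(2) = 2.
Iterating the recurrence: Q(3) = 3, Q(4) = 5, Q(5) = 8, Q(6) = 13, Q(7) = 21, Q(8) = 34.

Q(n) = Q(n-1) + Q(n-2), Q(1) = 1, Q(2) = 2; Q(8) = 34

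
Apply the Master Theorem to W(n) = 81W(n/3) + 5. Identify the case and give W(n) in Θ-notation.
Master Theorem template: W(n) = a·W(n/b) + f(n).
Here: a=81, b=3, f(n)=5
Compute log_b(a) = log_3(81) = 4.
f(n) = 5 = O(n^(4-ε)) with ε = 4. Case 1: W(n) = Θ(n^log_b(a)) = Θ(n^4).

Case 1: W(n) = Θ(n^4)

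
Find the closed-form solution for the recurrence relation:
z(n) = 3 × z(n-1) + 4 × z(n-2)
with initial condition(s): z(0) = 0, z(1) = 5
Recurrence: z(n) = 3 × z(n-1) + 4 × z(n-2), initial: z(0) = 0, z(1) = 5.
Characteristic equation: r² - 3r - 4 = 0, which factors as (r - 4)(r + 1) = 0, so r = 4, -1. General solution z(n) = A·4ⁿ + B·(-1)ⁿ. From z(0) = 0: A + B = 0. From z(1) = 5: 4A - 1B = 5. Solving gives A = 1, B = -1.

z(n) = 4ⁿ - (-1)ⁿ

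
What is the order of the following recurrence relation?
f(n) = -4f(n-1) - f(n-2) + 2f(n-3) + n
The order is the largest lag k for which f(n-k) appears. Here the deepest term is f(n-3) (the n term is non-homogeneous and does not affect the order), so the order is 3.

Order 3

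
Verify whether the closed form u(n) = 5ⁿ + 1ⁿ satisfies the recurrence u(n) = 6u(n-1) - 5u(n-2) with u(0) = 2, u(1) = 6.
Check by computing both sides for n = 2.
From the recurrence with u(0) = 2, u(1) = 6:
  u(0) = 2, u(1) = 6, u(2) = 26
  so the recurrence gives u(2) = 26.
From the proposed closed form u(n) = 5ⁿ + 1ⁿ:
  u(2) = 26.
Both sides give 26 at n = 2, and the initial condition(s) match, so the closed form is consistent.

Yes, the closed form is correct.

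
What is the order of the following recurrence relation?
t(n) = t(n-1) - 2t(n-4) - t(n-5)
The order is the largest lag k for which t(n-k) appears. Here the deepest term is t(n-5), so the order is 5.

Order 5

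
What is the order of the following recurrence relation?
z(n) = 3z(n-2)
The order is the largest lag k for which z(n-k) appears. Here the deepest term is z(n-2), so the order is 2.

Order 2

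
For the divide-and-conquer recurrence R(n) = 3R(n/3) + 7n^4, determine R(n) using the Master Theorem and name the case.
Master Theorem template: R(n) = a·R(n/b) + f(n).
Here: a=3, b=3, f(n)=7n^4
Compute log_b(a) = log_3(3) = 1.
f(n) = 7n^4 = Ω(n^(1+ε)) with ε = 3, and the regularity condition holds (a·f(n/b) = (a/b^4)·f(n) with a/b^4 = 3^-3 < 1). Case 3: R(n) = Θ(f(n)) = Θ(n^4).

Case 3: R(n) = Θ(n^4)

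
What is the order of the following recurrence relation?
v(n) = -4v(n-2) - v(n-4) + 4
The order is the largest lag k for which v(n-k) appears. Here the deepest term is v(n-4) (the 4 term is non-homogeneous and does not affect the order), so the order is 4.

Order 4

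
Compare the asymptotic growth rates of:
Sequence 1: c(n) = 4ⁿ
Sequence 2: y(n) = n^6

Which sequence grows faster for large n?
Comparing growth rates:
Growth-rate hierarchy: log n ≺ any polynomial ≺ any exponential cⁿ (c>1) ≺ n! ≺ nⁿ.
exponential base 4 dominates polynomial degree 6 asymptotically.

c(n) grows faster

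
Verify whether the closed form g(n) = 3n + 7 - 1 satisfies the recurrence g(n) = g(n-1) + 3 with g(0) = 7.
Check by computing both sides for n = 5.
From the recurrence with g(0) = 7:
  g(0) = 7, g(1) = 10, g(2) = 13, g(3) = 16, g(4) = 19, g(5) = 22
  so the recurrence gives g(5) = 22.
From the proposed closed form g(n) = 3n + 7 - 1:
  g(5) = 21.
The recurrence gives 22 but the closed form gives 21, so the closed form does not satisfy the recurrence.

No, the closed form is incorrect.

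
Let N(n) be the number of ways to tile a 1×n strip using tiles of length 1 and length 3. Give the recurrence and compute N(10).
Condition on the last tile: it has length 1 (leaving a 1×(n-1) strip) or length 3 (leaving a 1×(n-3) strip), so N(n) = N(n-1) + N(n-3) (order-3 linear recurrence).
For 0 ≤ i < 3 only unit tiles fit, so N(i) = 1.
Iterating the recurrence: N(3) = 2, N(4) = 3, N(5) = 4, N(6) = 6, N(7) = 9, N(8) = 13, N(9) = 19, N(10) = 28.

N(n) = N(n-1) + N(n-3), with N(i) = 1 for 0 ≤ i < 3; N(10) = 28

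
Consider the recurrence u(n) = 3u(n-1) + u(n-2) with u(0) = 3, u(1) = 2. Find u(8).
Computing the sequence terms:
3, 2, 9, 29, 96, 317, 1047, 3458, 11421

11421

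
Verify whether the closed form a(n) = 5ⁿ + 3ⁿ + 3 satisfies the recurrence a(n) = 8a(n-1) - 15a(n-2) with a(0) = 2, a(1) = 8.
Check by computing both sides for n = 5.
From the recurrence with a(0) = 2, a(1) = 8:
  a(0) = 2, a(1) = 8, a(2) = 34, a(3) = 152, a(4) = 706, a(5) = 3368
  so the recurrence gives a(5) = 3368.
From the proposed closed form a(n) = 5ⁿ + 3ⁿ + 3:
  a(5) = 3371.
The recurrence gives 3368 but the closed form gives 3371, so the closed form does not satisfy the recurrence.

No, the closed form is incorrect.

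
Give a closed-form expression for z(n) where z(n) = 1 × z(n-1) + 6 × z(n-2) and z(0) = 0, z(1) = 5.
Recurrence: z(n) = 1 × z(n-1) + 6 × z(n-2), initial: z(0) = 0, z(1) = 5.
Characteristic equation: r² - 1r - 6 = 0, which factors as (r - 3)(r + 2) = 0, so r = 3, -2. General solution z(n) = A·3ⁿ + B·(-2)ⁿ. From z(0) = 0: A + B = 0. From z(1) = 5: 3A - 2B = 5. Solving gives A = 1, B = -1.

z(n) = 3ⁿ - (-2)ⁿ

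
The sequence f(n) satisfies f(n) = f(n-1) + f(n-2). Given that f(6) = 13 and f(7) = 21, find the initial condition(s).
Work backwards using f(k) = f(k+2) - f(k+1):
f(5) = f(7) - f(6) = 21 - 13 = 8
f(4) = f(6) - f(5) = 13 - 8 = 5
f(3) = f(5) - f(4) = 8 - 5 = 3
f(2) = f(4) - f(3) = 5 - 3 = 2
f(1) = f(3) - f(2) = 3 - 2 = 1
f(0) = f(2) - f(1) = 2 - 1 = 1

f(0) = 1, f(1) = 1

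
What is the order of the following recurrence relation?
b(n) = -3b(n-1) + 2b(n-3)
The order is the largest lag k for which b(n-k) appears. Here the deepest term is b(n-3), so the order is 3.

Order 3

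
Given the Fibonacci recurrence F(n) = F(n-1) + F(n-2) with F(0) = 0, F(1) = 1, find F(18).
Computing the sequence terms:
0, 1, 1, 2, 3, 5, 8, 13, 21, 34, 55, 89, 144, 233, 377, 610, 987, 1597, 2584

2584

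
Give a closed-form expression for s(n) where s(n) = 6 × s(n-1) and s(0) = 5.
Recurrence: s(n) = 6 × s(n-1), initial: s(0) = 5.
Each term is 6 times the previous, so this is geometric with ratio 6. After n steps: s(n) = s(0)·6ⁿ = 5·6ⁿ.

s(n) = 5·6ⁿ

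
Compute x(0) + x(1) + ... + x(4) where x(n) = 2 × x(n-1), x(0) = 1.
Computing the sequence terms: 1, 2, 4, 8, 16
Adding these values together:

31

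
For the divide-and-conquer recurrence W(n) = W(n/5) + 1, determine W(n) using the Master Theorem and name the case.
Master Theorem template: W(n) = a·W(n/b) + f(n).
Here: a=1, b=5, f(n)=1
Compute log_b(a) = log_5(1) = 0.
f(n) = 1 = Θ(1). Case 2: W(n) = Θ(log n).

Case 2: W(n) = Θ(log n)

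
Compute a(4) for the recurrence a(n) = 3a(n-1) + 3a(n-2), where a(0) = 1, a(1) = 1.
Computing the sequence terms:
1, 1, 6, 21, 81

81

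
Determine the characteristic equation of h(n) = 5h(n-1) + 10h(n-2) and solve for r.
Substitute h(n) = rⁿ and divide through by rⁿ⁻²: r² - 5r - 10 = 0
Discriminant: 5² + 4·10 = 65, not a perfect square, so by the quadratic formula r = (5 ± √65)/2.
General solution: h(n) = A·r₁ⁿ + B·r₂ⁿ where r₁,r₂ = (5 ± √65)/2

Characteristic: r² - 5r - 10 = 0, Roots: r = (5 ± √65)/2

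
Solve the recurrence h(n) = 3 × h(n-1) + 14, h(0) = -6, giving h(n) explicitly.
Recurrence: h(n) = 3 × h(n-1) + 14, initial: h(0) = -6.
Try h(n) = A·3ⁿ + C. Substituting: A·3ⁿ + C = 3(A·3ⁿ⁻¹ + C) + 14 = A·3ⁿ + 3C + 14, so C = 3C + 14, giving C = -7. Then h(0) = A - 7 = -6 gives A = 1.

h(n) = 3ⁿ - 7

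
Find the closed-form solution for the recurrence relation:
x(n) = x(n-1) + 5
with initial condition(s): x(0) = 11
Recurrence: x(n) = x(n-1) + 5, initial: x(0) = 11.
Each step adds 5, so x(n) = x(0) + 5n = 5n + 11.

x(n) = 5n + 11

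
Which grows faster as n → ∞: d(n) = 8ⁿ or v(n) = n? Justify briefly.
Comparing growth rates:
Growth-rate hierarchy: log n ≺ any polynomial ≺ any exponential cⁿ (c>1) ≺ n! ≺ nⁿ.
exponential base 8 dominates polynomial degree 1 asymptotically.

d(n) grows faster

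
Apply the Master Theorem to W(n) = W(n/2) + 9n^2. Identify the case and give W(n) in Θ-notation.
Master Theorem template: W(n) = a·W(n/b) + f(n).
Here: a=1, b=2, f(n)=9n^2
Compute log_b(a) = log_2(1) = 0.
f(n) = 9n^2 = Ω(n^(0+ε)) with ε = 2, and the regularity condition holds (a·f(n/b) = (a/b^2)·f(n) with a/b^2 = 2^-2 < 1). Case 3: W(n) = Θ(f(n)) = Θ(n^2).

Case 3: W(n) = Θ(n^2)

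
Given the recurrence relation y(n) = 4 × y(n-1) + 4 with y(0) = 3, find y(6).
Computing step by step:
y(0) = 3
y(1) = 4 × 3 + 4 = 16
y(2) = 4 × 16 + 4 = 68
y(3) = 4 × 68 + 4 = 276
y(4) = 4 × 276 + 4 = 1108
y(5) = 4 × 1108 + 4 = 4436
y(6) = 4 × 4436 + 4 = 17748

17748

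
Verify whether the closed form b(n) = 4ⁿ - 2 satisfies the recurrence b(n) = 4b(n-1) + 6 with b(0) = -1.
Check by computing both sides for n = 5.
From the recurrence with b(0) = -1:
  b(0) = -1, b(1) = 2, b(2) = 14, b(3) = 62, b(4) = 254, b(5) = 1022
  so the recurrence gives b(5) = 1022.
From the proposed closed form b(n) = 4ⁿ - 2:
  b(5) = 1022.
Both sides give 1022 at n = 5, and the initial condition(s) match, so the closed form is consistent.

Yes, the closed form is correct.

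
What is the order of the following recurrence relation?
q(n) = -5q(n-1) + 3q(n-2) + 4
The order is the largest lag k for which q(n-k) appears. Here the deepest term is q(n-2) (the 4 term is non-homogeneous and does not affect the order), so the order is 2.

Order 2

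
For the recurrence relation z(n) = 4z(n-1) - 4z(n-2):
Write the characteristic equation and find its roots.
Substitute z(n) = rⁿ and divide through by rⁿ⁻²: r² - 4r + 4 = 0
Factor: (r - 2)² = 0, so r = 2 (double root).
General solution: z(n) = (A + Bn)·2ⁿ

Characteristic: r² - 4r + 4 = 0, Roots: r = 2 (double root)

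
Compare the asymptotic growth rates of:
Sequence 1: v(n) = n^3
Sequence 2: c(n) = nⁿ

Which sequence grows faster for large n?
Comparing growth rates:
Growth-rate hierarchy: log n ≺ any polynomial ≺ any exponential cⁿ (c>1) ≺ n! ≺ nⁿ.
super-exponential nⁿ dominates polynomial degree 3 asymptotically.

c(n) grows faster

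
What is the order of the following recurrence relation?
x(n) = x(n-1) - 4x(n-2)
The order is the largest lag k for which x(n-k) appears. Here the deepest term is x(n-2), so the order is 2.

Order 2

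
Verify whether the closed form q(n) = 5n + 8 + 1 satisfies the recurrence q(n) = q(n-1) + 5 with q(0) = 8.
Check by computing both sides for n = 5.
From the recurrence with q(0) = 8:
  q(0) = 8, q(1) = 13, q(2) = 18, q(3) = 23, q(4) = 28, q(5) = 33
  so the recurrence gives q(5) = 33.
From the proposed closed form q(n) = 5n + 8 + 1:
  q(5) = 34.
The recurrence gives 33 but the closed form gives 34, so the closed form does not satisfy the recurrence.

No, the closed form is incorrect.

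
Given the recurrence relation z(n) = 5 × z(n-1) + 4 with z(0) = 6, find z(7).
Computing step by step:
z(0) = 6
z(1) = 5 × 6 + 4 = 34
z(2) = 5 × 34 + 4 = 174
z(3) = 5 × 174 + 4 = 874
z(4) = 5 × 874 + 4 = 4374
z(5) = 5 × 4374 + 4 = 21874
z(6) = 5 × 21874 + 4 = 109374
z(7) = 5 × 109374 + 4 = 546874

546874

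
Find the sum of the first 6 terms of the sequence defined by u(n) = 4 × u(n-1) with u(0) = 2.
Computing the sequence terms: 2, 8, 32, 128, 512, 2048
Adding these values together:

2730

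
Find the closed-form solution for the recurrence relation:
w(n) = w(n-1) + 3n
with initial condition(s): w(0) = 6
Recurrence: w(n) = w(n-1) + 3n, initial: w(0) = 6.
Telescoping: w(n) = w(0) + 3·Σᵢ₌₁ⁿ i = 6 + 3·n(n+1)/2.

w(n) = 3·n(n+1)/2 + 6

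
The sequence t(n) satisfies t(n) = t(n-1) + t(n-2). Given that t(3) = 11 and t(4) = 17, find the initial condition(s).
Work backwards using t(k) = t(k+2) - t(k+1):
t(2) = t(4) - t(3) = 17 - 11 = 6
t(1) = t(3) - t(2) = 11 - 6 = 5
t(0) = t(2) - t(1) = 6 - 5 = 1

t(0) = 1, t(1) = 5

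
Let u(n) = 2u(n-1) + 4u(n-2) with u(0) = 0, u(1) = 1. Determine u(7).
Computing the sequence terms:
0, 1, 2, 8, 24, 80, 256, 832

832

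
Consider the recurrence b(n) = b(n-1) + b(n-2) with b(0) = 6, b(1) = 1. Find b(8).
Computing the sequence terms:
6, 1, 7, 8, 15, 23, 38, 61, 99

99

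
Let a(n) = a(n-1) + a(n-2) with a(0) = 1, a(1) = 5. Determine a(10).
Computing the sequence terms:
1, 5, 6, 11, 17, 28, 45, 73, 118, 191, 309

309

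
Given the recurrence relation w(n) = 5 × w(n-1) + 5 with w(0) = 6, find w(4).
Computing step by step:
w(0) = 6
w(1) = 5 × 6 + 5 = 35
w(2) = 5 × 35 + 5 = 180
w(3) = 5 × 180 + 5 = 905
w(4) = 5 × 905 + 5 = 4530

4530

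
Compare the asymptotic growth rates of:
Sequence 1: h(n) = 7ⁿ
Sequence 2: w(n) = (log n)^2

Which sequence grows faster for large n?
Comparing growth rates:
Growth-rate hierarchy: log n ≺ any polynomial ≺ any exponential cⁿ (c>1) ≺ n! ≺ nⁿ.
exponential base 7 dominates polylogarithmic (log n)^2 asymptotically.

h(n) grows faster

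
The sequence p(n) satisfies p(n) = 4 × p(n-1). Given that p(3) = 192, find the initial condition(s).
In general p(n) = 4ⁿ · p(0). At n = 3: p(0) = p(3) / 4^3 = 192 / 64 = 3.

p(0) = 3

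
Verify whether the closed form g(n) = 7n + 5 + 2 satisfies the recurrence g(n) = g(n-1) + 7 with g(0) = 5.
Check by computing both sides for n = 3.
From the recurrence with g(0) = 5:
  g(0) = 5, g(1) = 12, g(2) = 19, g(3) = 26
  so the recurrence gives g(3) = 26.
From the proposed closed form g(n) = 7n + 5 + 2:
  g(3) = 28.
The recurrence gives 26 but the closed form gives 28, so the closed form does not satisfy the recurrence.

No, the closed form is incorrect.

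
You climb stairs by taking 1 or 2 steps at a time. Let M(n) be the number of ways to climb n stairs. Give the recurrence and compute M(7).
Condition on the size of the last step (1 to 2): before it there were n-1, …, n-2 stairs climbed, and these cases are disjoint, so M(n) = M(n-1) + M(n-2) (Fibonacci-type sequence).
Initial conditions by direct count (compositions of i into parts ≤ 2): M(1) = 1; M(2) = 2.
Iterating the recurrence: M(3) = 3, M(4) = 5, M(5) = 8, M(6) = 13, M(7) = 21.

M(n) = M(n-1) + M(n-2), M(1) = 1, M(2) = 2; M(7) = 21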